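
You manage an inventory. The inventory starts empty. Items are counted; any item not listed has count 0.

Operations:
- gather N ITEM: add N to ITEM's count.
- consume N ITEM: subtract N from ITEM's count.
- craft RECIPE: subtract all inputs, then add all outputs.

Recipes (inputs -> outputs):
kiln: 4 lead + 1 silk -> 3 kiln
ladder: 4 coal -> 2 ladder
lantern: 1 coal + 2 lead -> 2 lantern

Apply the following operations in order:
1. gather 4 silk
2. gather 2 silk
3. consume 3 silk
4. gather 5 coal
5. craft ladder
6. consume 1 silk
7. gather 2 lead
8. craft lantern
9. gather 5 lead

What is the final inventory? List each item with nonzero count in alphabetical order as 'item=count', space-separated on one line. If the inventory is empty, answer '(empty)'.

Answer: ladder=2 lantern=2 lead=5 silk=2

Derivation:
After 1 (gather 4 silk): silk=4
After 2 (gather 2 silk): silk=6
After 3 (consume 3 silk): silk=3
After 4 (gather 5 coal): coal=5 silk=3
After 5 (craft ladder): coal=1 ladder=2 silk=3
After 6 (consume 1 silk): coal=1 ladder=2 silk=2
After 7 (gather 2 lead): coal=1 ladder=2 lead=2 silk=2
After 8 (craft lantern): ladder=2 lantern=2 silk=2
After 9 (gather 5 lead): ladder=2 lantern=2 lead=5 silk=2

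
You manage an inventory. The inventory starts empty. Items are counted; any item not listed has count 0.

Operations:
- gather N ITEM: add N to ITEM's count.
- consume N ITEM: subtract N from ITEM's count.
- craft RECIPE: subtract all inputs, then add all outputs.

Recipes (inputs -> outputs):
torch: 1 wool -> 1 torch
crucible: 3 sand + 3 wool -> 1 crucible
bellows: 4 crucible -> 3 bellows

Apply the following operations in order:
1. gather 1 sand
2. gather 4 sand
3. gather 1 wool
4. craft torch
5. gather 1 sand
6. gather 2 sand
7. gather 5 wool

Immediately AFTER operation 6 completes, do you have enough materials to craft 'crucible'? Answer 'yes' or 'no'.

Answer: no

Derivation:
After 1 (gather 1 sand): sand=1
After 2 (gather 4 sand): sand=5
After 3 (gather 1 wool): sand=5 wool=1
After 4 (craft torch): sand=5 torch=1
After 5 (gather 1 sand): sand=6 torch=1
After 6 (gather 2 sand): sand=8 torch=1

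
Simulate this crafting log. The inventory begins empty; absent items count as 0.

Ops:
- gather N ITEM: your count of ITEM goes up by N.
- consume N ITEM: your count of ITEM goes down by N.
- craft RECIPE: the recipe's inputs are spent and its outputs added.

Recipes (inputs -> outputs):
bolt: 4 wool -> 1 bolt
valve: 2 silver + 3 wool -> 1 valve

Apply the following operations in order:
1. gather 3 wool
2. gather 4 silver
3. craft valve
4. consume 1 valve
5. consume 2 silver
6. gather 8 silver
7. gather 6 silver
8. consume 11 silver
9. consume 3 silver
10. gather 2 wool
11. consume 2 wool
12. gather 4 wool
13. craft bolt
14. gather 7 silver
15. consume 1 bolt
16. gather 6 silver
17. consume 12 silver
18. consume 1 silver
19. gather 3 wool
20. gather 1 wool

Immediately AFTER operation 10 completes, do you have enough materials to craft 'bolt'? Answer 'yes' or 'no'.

Answer: no

Derivation:
After 1 (gather 3 wool): wool=3
After 2 (gather 4 silver): silver=4 wool=3
After 3 (craft valve): silver=2 valve=1
After 4 (consume 1 valve): silver=2
After 5 (consume 2 silver): (empty)
After 6 (gather 8 silver): silver=8
After 7 (gather 6 silver): silver=14
After 8 (consume 11 silver): silver=3
After 9 (consume 3 silver): (empty)
After 10 (gather 2 wool): wool=2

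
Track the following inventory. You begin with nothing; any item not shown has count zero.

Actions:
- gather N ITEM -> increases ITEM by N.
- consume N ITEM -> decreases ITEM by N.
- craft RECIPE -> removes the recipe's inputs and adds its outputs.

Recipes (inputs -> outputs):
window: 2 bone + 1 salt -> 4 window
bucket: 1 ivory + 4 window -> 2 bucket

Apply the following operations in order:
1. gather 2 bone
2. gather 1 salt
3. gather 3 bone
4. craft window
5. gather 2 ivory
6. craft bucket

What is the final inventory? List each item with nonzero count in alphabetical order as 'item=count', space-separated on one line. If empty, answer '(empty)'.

Answer: bone=3 bucket=2 ivory=1

Derivation:
After 1 (gather 2 bone): bone=2
After 2 (gather 1 salt): bone=2 salt=1
After 3 (gather 3 bone): bone=5 salt=1
After 4 (craft window): bone=3 window=4
After 5 (gather 2 ivory): bone=3 ivory=2 window=4
After 6 (craft bucket): bone=3 bucket=2 ivory=1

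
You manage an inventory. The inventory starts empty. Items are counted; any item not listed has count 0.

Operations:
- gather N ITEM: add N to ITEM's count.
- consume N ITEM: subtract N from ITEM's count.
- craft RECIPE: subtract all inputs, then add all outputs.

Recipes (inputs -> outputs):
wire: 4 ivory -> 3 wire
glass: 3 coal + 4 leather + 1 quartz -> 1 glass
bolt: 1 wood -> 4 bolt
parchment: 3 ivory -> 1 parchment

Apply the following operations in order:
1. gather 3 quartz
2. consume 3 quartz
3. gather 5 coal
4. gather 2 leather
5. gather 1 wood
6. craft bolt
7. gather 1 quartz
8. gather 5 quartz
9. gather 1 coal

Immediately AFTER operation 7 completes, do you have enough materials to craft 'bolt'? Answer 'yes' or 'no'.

After 1 (gather 3 quartz): quartz=3
After 2 (consume 3 quartz): (empty)
After 3 (gather 5 coal): coal=5
After 4 (gather 2 leather): coal=5 leather=2
After 5 (gather 1 wood): coal=5 leather=2 wood=1
After 6 (craft bolt): bolt=4 coal=5 leather=2
After 7 (gather 1 quartz): bolt=4 coal=5 leather=2 quartz=1

Answer: no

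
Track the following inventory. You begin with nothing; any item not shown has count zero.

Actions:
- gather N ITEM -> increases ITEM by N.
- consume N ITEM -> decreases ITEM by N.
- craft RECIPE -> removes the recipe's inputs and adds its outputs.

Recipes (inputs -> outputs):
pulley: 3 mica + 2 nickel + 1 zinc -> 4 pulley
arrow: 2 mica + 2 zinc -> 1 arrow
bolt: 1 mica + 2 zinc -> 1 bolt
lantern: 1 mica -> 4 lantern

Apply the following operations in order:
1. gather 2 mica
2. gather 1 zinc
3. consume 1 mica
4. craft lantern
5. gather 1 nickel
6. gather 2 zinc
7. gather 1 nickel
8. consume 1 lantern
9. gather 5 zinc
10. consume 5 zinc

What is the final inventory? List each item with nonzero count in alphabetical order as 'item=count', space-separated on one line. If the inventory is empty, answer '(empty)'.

Answer: lantern=3 nickel=2 zinc=3

Derivation:
After 1 (gather 2 mica): mica=2
After 2 (gather 1 zinc): mica=2 zinc=1
After 3 (consume 1 mica): mica=1 zinc=1
After 4 (craft lantern): lantern=4 zinc=1
After 5 (gather 1 nickel): lantern=4 nickel=1 zinc=1
After 6 (gather 2 zinc): lantern=4 nickel=1 zinc=3
After 7 (gather 1 nickel): lantern=4 nickel=2 zinc=3
After 8 (consume 1 lantern): lantern=3 nickel=2 zinc=3
After 9 (gather 5 zinc): lantern=3 nickel=2 zinc=8
After 10 (consume 5 zinc): lantern=3 nickel=2 zinc=3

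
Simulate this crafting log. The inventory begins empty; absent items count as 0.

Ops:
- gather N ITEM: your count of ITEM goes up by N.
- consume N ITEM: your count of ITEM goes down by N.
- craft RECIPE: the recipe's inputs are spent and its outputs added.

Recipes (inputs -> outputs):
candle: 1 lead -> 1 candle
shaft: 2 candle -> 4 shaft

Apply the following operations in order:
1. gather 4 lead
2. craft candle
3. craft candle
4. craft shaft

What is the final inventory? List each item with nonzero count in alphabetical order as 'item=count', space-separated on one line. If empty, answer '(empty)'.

After 1 (gather 4 lead): lead=4
After 2 (craft candle): candle=1 lead=3
After 3 (craft candle): candle=2 lead=2
After 4 (craft shaft): lead=2 shaft=4

Answer: lead=2 shaft=4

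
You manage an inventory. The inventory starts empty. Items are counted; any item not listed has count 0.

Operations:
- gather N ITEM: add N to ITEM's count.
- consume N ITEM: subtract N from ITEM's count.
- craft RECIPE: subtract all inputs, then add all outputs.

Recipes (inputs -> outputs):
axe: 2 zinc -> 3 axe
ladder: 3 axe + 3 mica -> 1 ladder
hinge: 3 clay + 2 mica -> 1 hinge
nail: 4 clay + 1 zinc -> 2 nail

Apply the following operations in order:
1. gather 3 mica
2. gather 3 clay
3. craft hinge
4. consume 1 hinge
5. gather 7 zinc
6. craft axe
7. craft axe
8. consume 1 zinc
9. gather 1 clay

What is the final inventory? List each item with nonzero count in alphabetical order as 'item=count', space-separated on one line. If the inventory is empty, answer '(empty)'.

After 1 (gather 3 mica): mica=3
After 2 (gather 3 clay): clay=3 mica=3
After 3 (craft hinge): hinge=1 mica=1
After 4 (consume 1 hinge): mica=1
After 5 (gather 7 zinc): mica=1 zinc=7
After 6 (craft axe): axe=3 mica=1 zinc=5
After 7 (craft axe): axe=6 mica=1 zinc=3
After 8 (consume 1 zinc): axe=6 mica=1 zinc=2
After 9 (gather 1 clay): axe=6 clay=1 mica=1 zinc=2

Answer: axe=6 clay=1 mica=1 zinc=2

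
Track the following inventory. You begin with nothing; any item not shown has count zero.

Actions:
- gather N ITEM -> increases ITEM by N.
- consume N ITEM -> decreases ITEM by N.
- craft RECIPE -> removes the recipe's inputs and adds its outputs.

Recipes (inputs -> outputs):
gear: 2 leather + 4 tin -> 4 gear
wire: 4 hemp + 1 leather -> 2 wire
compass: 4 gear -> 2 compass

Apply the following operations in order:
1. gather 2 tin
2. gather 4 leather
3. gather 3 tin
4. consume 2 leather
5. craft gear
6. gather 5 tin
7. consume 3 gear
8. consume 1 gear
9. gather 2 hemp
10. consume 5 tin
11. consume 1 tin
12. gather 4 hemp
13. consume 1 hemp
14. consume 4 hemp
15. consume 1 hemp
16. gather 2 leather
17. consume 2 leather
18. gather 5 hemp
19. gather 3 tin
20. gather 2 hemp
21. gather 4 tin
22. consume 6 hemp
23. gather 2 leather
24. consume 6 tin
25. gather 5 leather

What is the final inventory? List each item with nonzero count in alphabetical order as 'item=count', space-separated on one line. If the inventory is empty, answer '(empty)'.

Answer: hemp=1 leather=7 tin=1

Derivation:
After 1 (gather 2 tin): tin=2
After 2 (gather 4 leather): leather=4 tin=2
After 3 (gather 3 tin): leather=4 tin=5
After 4 (consume 2 leather): leather=2 tin=5
After 5 (craft gear): gear=4 tin=1
After 6 (gather 5 tin): gear=4 tin=6
After 7 (consume 3 gear): gear=1 tin=6
After 8 (consume 1 gear): tin=6
After 9 (gather 2 hemp): hemp=2 tin=6
After 10 (consume 5 tin): hemp=2 tin=1
After 11 (consume 1 tin): hemp=2
After 12 (gather 4 hemp): hemp=6
After 13 (consume 1 hemp): hemp=5
After 14 (consume 4 hemp): hemp=1
After 15 (consume 1 hemp): (empty)
After 16 (gather 2 leather): leather=2
After 17 (consume 2 leather): (empty)
After 18 (gather 5 hemp): hemp=5
After 19 (gather 3 tin): hemp=5 tin=3
After 20 (gather 2 hemp): hemp=7 tin=3
After 21 (gather 4 tin): hemp=7 tin=7
After 22 (consume 6 hemp): hemp=1 tin=7
After 23 (gather 2 leather): hemp=1 leather=2 tin=7
After 24 (consume 6 tin): hemp=1 leather=2 tin=1
After 25 (gather 5 leather): hemp=1 leather=7 tin=1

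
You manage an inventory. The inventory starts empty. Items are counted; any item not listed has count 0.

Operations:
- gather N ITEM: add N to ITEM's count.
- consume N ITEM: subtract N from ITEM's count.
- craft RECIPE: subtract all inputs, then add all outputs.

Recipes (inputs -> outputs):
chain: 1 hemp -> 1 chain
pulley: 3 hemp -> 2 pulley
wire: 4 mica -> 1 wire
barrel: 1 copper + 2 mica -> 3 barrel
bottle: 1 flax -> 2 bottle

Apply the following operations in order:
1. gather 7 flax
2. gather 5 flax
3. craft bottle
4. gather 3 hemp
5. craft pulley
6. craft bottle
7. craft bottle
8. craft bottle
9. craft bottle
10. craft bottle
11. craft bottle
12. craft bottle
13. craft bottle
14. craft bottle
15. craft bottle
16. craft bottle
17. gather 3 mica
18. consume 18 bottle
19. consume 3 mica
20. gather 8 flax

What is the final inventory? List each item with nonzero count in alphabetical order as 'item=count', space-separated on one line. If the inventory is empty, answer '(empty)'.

Answer: bottle=6 flax=8 pulley=2

Derivation:
After 1 (gather 7 flax): flax=7
After 2 (gather 5 flax): flax=12
After 3 (craft bottle): bottle=2 flax=11
After 4 (gather 3 hemp): bottle=2 flax=11 hemp=3
After 5 (craft pulley): bottle=2 flax=11 pulley=2
After 6 (craft bottle): bottle=4 flax=10 pulley=2
After 7 (craft bottle): bottle=6 flax=9 pulley=2
After 8 (craft bottle): bottle=8 flax=8 pulley=2
After 9 (craft bottle): bottle=10 flax=7 pulley=2
After 10 (craft bottle): bottle=12 flax=6 pulley=2
After 11 (craft bottle): bottle=14 flax=5 pulley=2
After 12 (craft bottle): bottle=16 flax=4 pulley=2
After 13 (craft bottle): bottle=18 flax=3 pulley=2
After 14 (craft bottle): bottle=20 flax=2 pulley=2
After 15 (craft bottle): bottle=22 flax=1 pulley=2
After 16 (craft bottle): bottle=24 pulley=2
After 17 (gather 3 mica): bottle=24 mica=3 pulley=2
After 18 (consume 18 bottle): bottle=6 mica=3 pulley=2
After 19 (consume 3 mica): bottle=6 pulley=2
After 20 (gather 8 flax): bottle=6 flax=8 pulley=2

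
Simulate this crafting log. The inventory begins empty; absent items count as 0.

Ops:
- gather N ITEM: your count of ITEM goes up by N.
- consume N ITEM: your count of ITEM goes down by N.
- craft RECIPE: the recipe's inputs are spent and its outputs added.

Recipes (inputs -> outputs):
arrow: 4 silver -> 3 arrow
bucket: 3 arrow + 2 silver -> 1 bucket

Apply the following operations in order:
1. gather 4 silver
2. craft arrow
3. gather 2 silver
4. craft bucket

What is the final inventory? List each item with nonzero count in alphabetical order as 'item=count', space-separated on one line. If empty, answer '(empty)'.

After 1 (gather 4 silver): silver=4
After 2 (craft arrow): arrow=3
After 3 (gather 2 silver): arrow=3 silver=2
After 4 (craft bucket): bucket=1

Answer: bucket=1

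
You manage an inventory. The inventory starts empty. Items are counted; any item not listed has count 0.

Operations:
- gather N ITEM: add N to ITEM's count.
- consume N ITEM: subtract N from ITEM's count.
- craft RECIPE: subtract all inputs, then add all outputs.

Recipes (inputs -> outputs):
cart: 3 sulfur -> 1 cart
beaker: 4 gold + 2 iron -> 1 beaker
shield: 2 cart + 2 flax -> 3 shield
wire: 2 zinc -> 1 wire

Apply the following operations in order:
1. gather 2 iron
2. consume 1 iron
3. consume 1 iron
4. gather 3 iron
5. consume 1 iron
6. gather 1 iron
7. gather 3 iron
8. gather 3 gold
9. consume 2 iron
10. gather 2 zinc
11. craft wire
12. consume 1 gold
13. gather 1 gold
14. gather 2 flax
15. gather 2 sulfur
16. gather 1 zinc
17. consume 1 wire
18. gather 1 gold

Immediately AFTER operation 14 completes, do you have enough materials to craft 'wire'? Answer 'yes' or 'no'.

After 1 (gather 2 iron): iron=2
After 2 (consume 1 iron): iron=1
After 3 (consume 1 iron): (empty)
After 4 (gather 3 iron): iron=3
After 5 (consume 1 iron): iron=2
After 6 (gather 1 iron): iron=3
After 7 (gather 3 iron): iron=6
After 8 (gather 3 gold): gold=3 iron=6
After 9 (consume 2 iron): gold=3 iron=4
After 10 (gather 2 zinc): gold=3 iron=4 zinc=2
After 11 (craft wire): gold=3 iron=4 wire=1
After 12 (consume 1 gold): gold=2 iron=4 wire=1
After 13 (gather 1 gold): gold=3 iron=4 wire=1
After 14 (gather 2 flax): flax=2 gold=3 iron=4 wire=1

Answer: no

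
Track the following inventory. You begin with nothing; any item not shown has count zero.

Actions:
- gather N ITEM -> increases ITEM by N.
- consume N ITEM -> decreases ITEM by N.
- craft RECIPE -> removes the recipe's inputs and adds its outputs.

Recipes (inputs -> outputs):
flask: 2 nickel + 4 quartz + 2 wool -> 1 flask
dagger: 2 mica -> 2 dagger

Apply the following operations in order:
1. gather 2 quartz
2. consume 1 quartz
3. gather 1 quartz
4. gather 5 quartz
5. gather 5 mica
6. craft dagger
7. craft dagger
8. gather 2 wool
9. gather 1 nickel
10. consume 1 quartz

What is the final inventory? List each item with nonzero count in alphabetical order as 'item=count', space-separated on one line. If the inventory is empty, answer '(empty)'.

After 1 (gather 2 quartz): quartz=2
After 2 (consume 1 quartz): quartz=1
After 3 (gather 1 quartz): quartz=2
After 4 (gather 5 quartz): quartz=7
After 5 (gather 5 mica): mica=5 quartz=7
After 6 (craft dagger): dagger=2 mica=3 quartz=7
After 7 (craft dagger): dagger=4 mica=1 quartz=7
After 8 (gather 2 wool): dagger=4 mica=1 quartz=7 wool=2
After 9 (gather 1 nickel): dagger=4 mica=1 nickel=1 quartz=7 wool=2
After 10 (consume 1 quartz): dagger=4 mica=1 nickel=1 quartz=6 wool=2

Answer: dagger=4 mica=1 nickel=1 quartz=6 wool=2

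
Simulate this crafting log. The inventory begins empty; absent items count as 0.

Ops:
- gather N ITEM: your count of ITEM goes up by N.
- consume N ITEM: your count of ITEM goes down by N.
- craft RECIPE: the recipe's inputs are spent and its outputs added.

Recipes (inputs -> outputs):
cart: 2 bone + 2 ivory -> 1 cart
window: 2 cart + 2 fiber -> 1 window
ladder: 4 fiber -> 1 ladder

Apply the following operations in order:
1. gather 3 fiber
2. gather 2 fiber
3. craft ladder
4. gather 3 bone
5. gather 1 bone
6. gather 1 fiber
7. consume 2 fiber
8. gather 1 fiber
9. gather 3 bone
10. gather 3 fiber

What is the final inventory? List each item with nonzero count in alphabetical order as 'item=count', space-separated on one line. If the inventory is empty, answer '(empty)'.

After 1 (gather 3 fiber): fiber=3
After 2 (gather 2 fiber): fiber=5
After 3 (craft ladder): fiber=1 ladder=1
After 4 (gather 3 bone): bone=3 fiber=1 ladder=1
After 5 (gather 1 bone): bone=4 fiber=1 ladder=1
After 6 (gather 1 fiber): bone=4 fiber=2 ladder=1
After 7 (consume 2 fiber): bone=4 ladder=1
After 8 (gather 1 fiber): bone=4 fiber=1 ladder=1
After 9 (gather 3 bone): bone=7 fiber=1 ladder=1
After 10 (gather 3 fiber): bone=7 fiber=4 ladder=1

Answer: bone=7 fiber=4 ladder=1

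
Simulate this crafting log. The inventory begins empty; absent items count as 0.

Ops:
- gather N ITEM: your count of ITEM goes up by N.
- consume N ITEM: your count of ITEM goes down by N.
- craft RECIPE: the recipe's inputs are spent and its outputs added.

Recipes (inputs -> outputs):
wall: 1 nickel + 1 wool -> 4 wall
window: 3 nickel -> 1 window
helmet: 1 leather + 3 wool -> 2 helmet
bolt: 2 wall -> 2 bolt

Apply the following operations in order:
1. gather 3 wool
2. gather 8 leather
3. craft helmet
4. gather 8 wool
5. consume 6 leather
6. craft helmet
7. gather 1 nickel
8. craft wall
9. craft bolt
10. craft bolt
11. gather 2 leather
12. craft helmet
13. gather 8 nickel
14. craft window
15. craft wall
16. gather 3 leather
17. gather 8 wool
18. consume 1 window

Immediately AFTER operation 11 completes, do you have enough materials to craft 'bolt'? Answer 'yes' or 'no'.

Answer: no

Derivation:
After 1 (gather 3 wool): wool=3
After 2 (gather 8 leather): leather=8 wool=3
After 3 (craft helmet): helmet=2 leather=7
After 4 (gather 8 wool): helmet=2 leather=7 wool=8
After 5 (consume 6 leather): helmet=2 leather=1 wool=8
After 6 (craft helmet): helmet=4 wool=5
After 7 (gather 1 nickel): helmet=4 nickel=1 wool=5
After 8 (craft wall): helmet=4 wall=4 wool=4
After 9 (craft bolt): bolt=2 helmet=4 wall=2 wool=4
After 10 (craft bolt): bolt=4 helmet=4 wool=4
After 11 (gather 2 leather): bolt=4 helmet=4 leather=2 wool=4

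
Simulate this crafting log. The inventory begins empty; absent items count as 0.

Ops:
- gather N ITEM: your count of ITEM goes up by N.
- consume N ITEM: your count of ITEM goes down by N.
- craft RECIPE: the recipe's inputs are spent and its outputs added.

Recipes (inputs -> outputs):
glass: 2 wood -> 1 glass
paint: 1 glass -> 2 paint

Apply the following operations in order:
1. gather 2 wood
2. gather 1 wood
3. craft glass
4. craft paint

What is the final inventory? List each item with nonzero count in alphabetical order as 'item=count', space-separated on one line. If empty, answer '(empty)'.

After 1 (gather 2 wood): wood=2
After 2 (gather 1 wood): wood=3
After 3 (craft glass): glass=1 wood=1
After 4 (craft paint): paint=2 wood=1

Answer: paint=2 wood=1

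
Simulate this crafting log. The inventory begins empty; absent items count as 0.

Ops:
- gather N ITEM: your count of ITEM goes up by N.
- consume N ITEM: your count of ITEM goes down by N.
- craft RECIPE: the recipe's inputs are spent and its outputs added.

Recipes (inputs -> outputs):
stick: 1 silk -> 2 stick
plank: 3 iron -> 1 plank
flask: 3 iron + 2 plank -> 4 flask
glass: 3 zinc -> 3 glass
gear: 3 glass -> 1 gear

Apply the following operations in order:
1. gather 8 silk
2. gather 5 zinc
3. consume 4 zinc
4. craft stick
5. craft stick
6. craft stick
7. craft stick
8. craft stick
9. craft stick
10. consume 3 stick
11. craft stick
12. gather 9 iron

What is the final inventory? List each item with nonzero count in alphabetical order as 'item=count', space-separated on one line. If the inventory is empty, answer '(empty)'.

After 1 (gather 8 silk): silk=8
After 2 (gather 5 zinc): silk=8 zinc=5
After 3 (consume 4 zinc): silk=8 zinc=1
After 4 (craft stick): silk=7 stick=2 zinc=1
After 5 (craft stick): silk=6 stick=4 zinc=1
After 6 (craft stick): silk=5 stick=6 zinc=1
After 7 (craft stick): silk=4 stick=8 zinc=1
After 8 (craft stick): silk=3 stick=10 zinc=1
After 9 (craft stick): silk=2 stick=12 zinc=1
After 10 (consume 3 stick): silk=2 stick=9 zinc=1
After 11 (craft stick): silk=1 stick=11 zinc=1
After 12 (gather 9 iron): iron=9 silk=1 stick=11 zinc=1

Answer: iron=9 silk=1 stick=11 zinc=1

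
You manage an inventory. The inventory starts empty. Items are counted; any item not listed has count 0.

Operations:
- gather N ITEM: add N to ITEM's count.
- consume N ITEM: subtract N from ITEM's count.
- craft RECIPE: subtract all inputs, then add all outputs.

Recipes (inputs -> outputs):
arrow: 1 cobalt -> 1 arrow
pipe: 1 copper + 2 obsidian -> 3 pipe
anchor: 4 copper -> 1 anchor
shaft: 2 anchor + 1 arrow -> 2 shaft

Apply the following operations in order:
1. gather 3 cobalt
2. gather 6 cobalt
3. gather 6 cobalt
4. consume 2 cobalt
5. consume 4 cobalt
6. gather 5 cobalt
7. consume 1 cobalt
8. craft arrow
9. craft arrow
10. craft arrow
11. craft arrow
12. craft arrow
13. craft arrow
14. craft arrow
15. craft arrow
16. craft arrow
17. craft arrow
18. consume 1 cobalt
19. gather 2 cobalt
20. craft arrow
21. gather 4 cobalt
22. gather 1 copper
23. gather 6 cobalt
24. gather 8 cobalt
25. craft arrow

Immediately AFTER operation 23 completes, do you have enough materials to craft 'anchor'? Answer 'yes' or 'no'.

Answer: no

Derivation:
After 1 (gather 3 cobalt): cobalt=3
After 2 (gather 6 cobalt): cobalt=9
After 3 (gather 6 cobalt): cobalt=15
After 4 (consume 2 cobalt): cobalt=13
After 5 (consume 4 cobalt): cobalt=9
After 6 (gather 5 cobalt): cobalt=14
After 7 (consume 1 cobalt): cobalt=13
After 8 (craft arrow): arrow=1 cobalt=12
After 9 (craft arrow): arrow=2 cobalt=11
After 10 (craft arrow): arrow=3 cobalt=10
After 11 (craft arrow): arrow=4 cobalt=9
After 12 (craft arrow): arrow=5 cobalt=8
After 13 (craft arrow): arrow=6 cobalt=7
After 14 (craft arrow): arrow=7 cobalt=6
After 15 (craft arrow): arrow=8 cobalt=5
After 16 (craft arrow): arrow=9 cobalt=4
After 17 (craft arrow): arrow=10 cobalt=3
After 18 (consume 1 cobalt): arrow=10 cobalt=2
After 19 (gather 2 cobalt): arrow=10 cobalt=4
After 20 (craft arrow): arrow=11 cobalt=3
After 21 (gather 4 cobalt): arrow=11 cobalt=7
After 22 (gather 1 copper): arrow=11 cobalt=7 copper=1
After 23 (gather 6 cobalt): arrow=11 cobalt=13 copper=1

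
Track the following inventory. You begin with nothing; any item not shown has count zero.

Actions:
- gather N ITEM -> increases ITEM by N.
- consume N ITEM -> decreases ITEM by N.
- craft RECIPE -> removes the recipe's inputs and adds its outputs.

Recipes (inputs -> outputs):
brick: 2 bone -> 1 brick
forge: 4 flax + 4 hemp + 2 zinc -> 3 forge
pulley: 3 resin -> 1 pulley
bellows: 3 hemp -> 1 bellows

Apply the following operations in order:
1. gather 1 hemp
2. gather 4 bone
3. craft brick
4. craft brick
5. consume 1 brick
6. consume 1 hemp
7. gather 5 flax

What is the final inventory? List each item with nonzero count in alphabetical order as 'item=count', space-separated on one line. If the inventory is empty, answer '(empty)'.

Answer: brick=1 flax=5

Derivation:
After 1 (gather 1 hemp): hemp=1
After 2 (gather 4 bone): bone=4 hemp=1
After 3 (craft brick): bone=2 brick=1 hemp=1
After 4 (craft brick): brick=2 hemp=1
After 5 (consume 1 brick): brick=1 hemp=1
After 6 (consume 1 hemp): brick=1
After 7 (gather 5 flax): brick=1 flax=5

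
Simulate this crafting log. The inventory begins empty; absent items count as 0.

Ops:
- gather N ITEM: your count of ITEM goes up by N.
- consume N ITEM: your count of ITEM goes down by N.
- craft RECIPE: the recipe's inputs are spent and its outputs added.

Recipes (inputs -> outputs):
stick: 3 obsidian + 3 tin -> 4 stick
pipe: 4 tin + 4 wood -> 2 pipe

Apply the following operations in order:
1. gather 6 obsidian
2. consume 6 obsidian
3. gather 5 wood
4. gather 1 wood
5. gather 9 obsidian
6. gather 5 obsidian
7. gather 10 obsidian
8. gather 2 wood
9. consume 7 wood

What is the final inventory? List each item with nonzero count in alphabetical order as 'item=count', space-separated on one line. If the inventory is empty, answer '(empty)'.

Answer: obsidian=24 wood=1

Derivation:
After 1 (gather 6 obsidian): obsidian=6
After 2 (consume 6 obsidian): (empty)
After 3 (gather 5 wood): wood=5
After 4 (gather 1 wood): wood=6
After 5 (gather 9 obsidian): obsidian=9 wood=6
After 6 (gather 5 obsidian): obsidian=14 wood=6
After 7 (gather 10 obsidian): obsidian=24 wood=6
After 8 (gather 2 wood): obsidian=24 wood=8
After 9 (consume 7 wood): obsidian=24 wood=1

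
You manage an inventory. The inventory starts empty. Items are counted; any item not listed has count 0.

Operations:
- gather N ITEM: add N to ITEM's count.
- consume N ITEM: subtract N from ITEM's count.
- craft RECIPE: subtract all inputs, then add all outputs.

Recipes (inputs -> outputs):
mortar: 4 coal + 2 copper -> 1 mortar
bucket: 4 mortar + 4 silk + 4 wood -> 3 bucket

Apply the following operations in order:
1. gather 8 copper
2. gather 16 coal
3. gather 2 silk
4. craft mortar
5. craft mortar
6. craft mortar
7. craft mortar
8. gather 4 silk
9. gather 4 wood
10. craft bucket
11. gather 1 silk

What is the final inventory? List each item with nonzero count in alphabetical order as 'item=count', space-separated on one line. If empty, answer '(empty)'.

After 1 (gather 8 copper): copper=8
After 2 (gather 16 coal): coal=16 copper=8
After 3 (gather 2 silk): coal=16 copper=8 silk=2
After 4 (craft mortar): coal=12 copper=6 mortar=1 silk=2
After 5 (craft mortar): coal=8 copper=4 mortar=2 silk=2
After 6 (craft mortar): coal=4 copper=2 mortar=3 silk=2
After 7 (craft mortar): mortar=4 silk=2
After 8 (gather 4 silk): mortar=4 silk=6
After 9 (gather 4 wood): mortar=4 silk=6 wood=4
After 10 (craft bucket): bucket=3 silk=2
After 11 (gather 1 silk): bucket=3 silk=3

Answer: bucket=3 silk=3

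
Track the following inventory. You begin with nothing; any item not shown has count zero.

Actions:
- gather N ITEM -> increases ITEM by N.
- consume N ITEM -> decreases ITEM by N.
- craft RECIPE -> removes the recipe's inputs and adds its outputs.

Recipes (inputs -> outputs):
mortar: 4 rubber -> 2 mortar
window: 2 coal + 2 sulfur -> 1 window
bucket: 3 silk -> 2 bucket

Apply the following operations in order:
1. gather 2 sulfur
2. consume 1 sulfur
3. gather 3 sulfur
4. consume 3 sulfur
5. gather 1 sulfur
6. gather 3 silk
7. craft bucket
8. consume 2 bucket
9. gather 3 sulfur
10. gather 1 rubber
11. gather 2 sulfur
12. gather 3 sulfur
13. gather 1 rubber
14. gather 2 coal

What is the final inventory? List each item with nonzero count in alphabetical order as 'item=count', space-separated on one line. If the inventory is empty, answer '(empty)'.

Answer: coal=2 rubber=2 sulfur=10

Derivation:
After 1 (gather 2 sulfur): sulfur=2
After 2 (consume 1 sulfur): sulfur=1
After 3 (gather 3 sulfur): sulfur=4
After 4 (consume 3 sulfur): sulfur=1
After 5 (gather 1 sulfur): sulfur=2
After 6 (gather 3 silk): silk=3 sulfur=2
After 7 (craft bucket): bucket=2 sulfur=2
After 8 (consume 2 bucket): sulfur=2
After 9 (gather 3 sulfur): sulfur=5
After 10 (gather 1 rubber): rubber=1 sulfur=5
After 11 (gather 2 sulfur): rubber=1 sulfur=7
After 12 (gather 3 sulfur): rubber=1 sulfur=10
After 13 (gather 1 rubber): rubber=2 sulfur=10
After 14 (gather 2 coal): coal=2 rubber=2 sulfur=10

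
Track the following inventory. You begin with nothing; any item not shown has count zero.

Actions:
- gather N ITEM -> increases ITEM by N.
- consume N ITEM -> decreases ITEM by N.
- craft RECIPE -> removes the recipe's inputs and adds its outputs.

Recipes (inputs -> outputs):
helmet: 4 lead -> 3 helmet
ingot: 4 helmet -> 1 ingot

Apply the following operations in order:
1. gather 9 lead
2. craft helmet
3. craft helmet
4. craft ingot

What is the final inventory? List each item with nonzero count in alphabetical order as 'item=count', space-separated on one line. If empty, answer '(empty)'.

After 1 (gather 9 lead): lead=9
After 2 (craft helmet): helmet=3 lead=5
After 3 (craft helmet): helmet=6 lead=1
After 4 (craft ingot): helmet=2 ingot=1 lead=1

Answer: helmet=2 ingot=1 lead=1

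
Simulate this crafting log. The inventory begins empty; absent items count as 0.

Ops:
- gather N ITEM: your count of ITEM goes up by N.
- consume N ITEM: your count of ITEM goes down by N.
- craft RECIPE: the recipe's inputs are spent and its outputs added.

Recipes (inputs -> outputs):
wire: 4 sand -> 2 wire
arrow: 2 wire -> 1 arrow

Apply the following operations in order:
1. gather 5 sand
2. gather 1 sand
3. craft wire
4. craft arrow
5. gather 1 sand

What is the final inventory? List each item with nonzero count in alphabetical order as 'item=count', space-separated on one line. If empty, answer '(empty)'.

After 1 (gather 5 sand): sand=5
After 2 (gather 1 sand): sand=6
After 3 (craft wire): sand=2 wire=2
After 4 (craft arrow): arrow=1 sand=2
After 5 (gather 1 sand): arrow=1 sand=3

Answer: arrow=1 sand=3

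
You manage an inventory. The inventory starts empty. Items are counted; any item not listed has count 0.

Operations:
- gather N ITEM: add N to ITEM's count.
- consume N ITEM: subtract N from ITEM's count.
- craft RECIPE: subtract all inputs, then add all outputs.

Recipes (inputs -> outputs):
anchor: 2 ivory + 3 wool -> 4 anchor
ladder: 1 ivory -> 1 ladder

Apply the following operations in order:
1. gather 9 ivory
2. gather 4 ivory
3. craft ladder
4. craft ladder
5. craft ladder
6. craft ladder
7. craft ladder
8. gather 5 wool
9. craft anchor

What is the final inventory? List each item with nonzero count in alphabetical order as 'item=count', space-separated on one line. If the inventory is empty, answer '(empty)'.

Answer: anchor=4 ivory=6 ladder=5 wool=2

Derivation:
After 1 (gather 9 ivory): ivory=9
After 2 (gather 4 ivory): ivory=13
After 3 (craft ladder): ivory=12 ladder=1
After 4 (craft ladder): ivory=11 ladder=2
After 5 (craft ladder): ivory=10 ladder=3
After 6 (craft ladder): ivory=9 ladder=4
After 7 (craft ladder): ivory=8 ladder=5
After 8 (gather 5 wool): ivory=8 ladder=5 wool=5
After 9 (craft anchor): anchor=4 ivory=6 ladder=5 wool=2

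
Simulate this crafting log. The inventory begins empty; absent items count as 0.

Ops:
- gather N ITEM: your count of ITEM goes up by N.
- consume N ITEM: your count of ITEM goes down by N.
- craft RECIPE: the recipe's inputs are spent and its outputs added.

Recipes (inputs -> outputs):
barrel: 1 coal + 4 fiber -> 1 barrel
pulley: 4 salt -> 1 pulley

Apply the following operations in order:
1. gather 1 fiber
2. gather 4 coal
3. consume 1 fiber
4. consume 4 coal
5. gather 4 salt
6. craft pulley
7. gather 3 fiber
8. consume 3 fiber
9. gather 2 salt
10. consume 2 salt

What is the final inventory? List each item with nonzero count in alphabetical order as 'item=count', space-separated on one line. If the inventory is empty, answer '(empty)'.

Answer: pulley=1

Derivation:
After 1 (gather 1 fiber): fiber=1
After 2 (gather 4 coal): coal=4 fiber=1
After 3 (consume 1 fiber): coal=4
After 4 (consume 4 coal): (empty)
After 5 (gather 4 salt): salt=4
After 6 (craft pulley): pulley=1
After 7 (gather 3 fiber): fiber=3 pulley=1
After 8 (consume 3 fiber): pulley=1
After 9 (gather 2 salt): pulley=1 salt=2
After 10 (consume 2 salt): pulley=1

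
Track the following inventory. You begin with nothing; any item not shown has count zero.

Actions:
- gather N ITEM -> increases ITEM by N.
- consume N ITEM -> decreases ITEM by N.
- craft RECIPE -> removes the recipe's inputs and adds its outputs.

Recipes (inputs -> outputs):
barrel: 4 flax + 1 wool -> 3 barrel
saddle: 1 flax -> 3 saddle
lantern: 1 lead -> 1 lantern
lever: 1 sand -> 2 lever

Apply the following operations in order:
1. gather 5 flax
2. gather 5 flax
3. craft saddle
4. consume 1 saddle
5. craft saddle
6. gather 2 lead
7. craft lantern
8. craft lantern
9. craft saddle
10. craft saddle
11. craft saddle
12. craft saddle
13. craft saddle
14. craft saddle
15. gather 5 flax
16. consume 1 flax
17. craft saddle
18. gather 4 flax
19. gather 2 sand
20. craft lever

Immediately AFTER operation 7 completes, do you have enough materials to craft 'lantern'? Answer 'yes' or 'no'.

After 1 (gather 5 flax): flax=5
After 2 (gather 5 flax): flax=10
After 3 (craft saddle): flax=9 saddle=3
After 4 (consume 1 saddle): flax=9 saddle=2
After 5 (craft saddle): flax=8 saddle=5
After 6 (gather 2 lead): flax=8 lead=2 saddle=5
After 7 (craft lantern): flax=8 lantern=1 lead=1 saddle=5

Answer: yes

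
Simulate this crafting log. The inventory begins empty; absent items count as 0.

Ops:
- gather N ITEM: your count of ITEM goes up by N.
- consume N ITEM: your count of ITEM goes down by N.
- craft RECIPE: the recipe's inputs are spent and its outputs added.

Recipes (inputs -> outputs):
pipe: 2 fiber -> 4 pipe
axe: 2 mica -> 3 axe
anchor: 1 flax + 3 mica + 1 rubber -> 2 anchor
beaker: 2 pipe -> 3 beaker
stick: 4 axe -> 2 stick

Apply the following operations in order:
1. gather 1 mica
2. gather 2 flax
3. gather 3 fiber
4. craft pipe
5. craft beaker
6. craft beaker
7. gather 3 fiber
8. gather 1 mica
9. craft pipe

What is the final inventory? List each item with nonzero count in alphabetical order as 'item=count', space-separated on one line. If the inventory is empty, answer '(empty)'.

Answer: beaker=6 fiber=2 flax=2 mica=2 pipe=4

Derivation:
After 1 (gather 1 mica): mica=1
After 2 (gather 2 flax): flax=2 mica=1
After 3 (gather 3 fiber): fiber=3 flax=2 mica=1
After 4 (craft pipe): fiber=1 flax=2 mica=1 pipe=4
After 5 (craft beaker): beaker=3 fiber=1 flax=2 mica=1 pipe=2
After 6 (craft beaker): beaker=6 fiber=1 flax=2 mica=1
After 7 (gather 3 fiber): beaker=6 fiber=4 flax=2 mica=1
After 8 (gather 1 mica): beaker=6 fiber=4 flax=2 mica=2
After 9 (craft pipe): beaker=6 fiber=2 flax=2 mica=2 pipe=4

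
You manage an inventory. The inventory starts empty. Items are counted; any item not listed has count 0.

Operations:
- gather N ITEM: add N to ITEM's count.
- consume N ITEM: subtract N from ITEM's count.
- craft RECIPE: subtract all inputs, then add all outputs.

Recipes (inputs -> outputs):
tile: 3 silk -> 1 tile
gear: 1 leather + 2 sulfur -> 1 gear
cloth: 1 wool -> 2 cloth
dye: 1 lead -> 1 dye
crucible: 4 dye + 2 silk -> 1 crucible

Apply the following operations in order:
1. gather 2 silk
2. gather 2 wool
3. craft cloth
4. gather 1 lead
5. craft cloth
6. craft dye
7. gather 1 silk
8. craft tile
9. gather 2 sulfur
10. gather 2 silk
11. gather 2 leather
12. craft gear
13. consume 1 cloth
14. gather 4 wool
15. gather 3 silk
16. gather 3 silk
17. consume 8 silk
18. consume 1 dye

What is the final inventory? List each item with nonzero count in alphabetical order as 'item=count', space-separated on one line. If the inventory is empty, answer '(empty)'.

After 1 (gather 2 silk): silk=2
After 2 (gather 2 wool): silk=2 wool=2
After 3 (craft cloth): cloth=2 silk=2 wool=1
After 4 (gather 1 lead): cloth=2 lead=1 silk=2 wool=1
After 5 (craft cloth): cloth=4 lead=1 silk=2
After 6 (craft dye): cloth=4 dye=1 silk=2
After 7 (gather 1 silk): cloth=4 dye=1 silk=3
After 8 (craft tile): cloth=4 dye=1 tile=1
After 9 (gather 2 sulfur): cloth=4 dye=1 sulfur=2 tile=1
After 10 (gather 2 silk): cloth=4 dye=1 silk=2 sulfur=2 tile=1
After 11 (gather 2 leather): cloth=4 dye=1 leather=2 silk=2 sulfur=2 tile=1
After 12 (craft gear): cloth=4 dye=1 gear=1 leather=1 silk=2 tile=1
After 13 (consume 1 cloth): cloth=3 dye=1 gear=1 leather=1 silk=2 tile=1
After 14 (gather 4 wool): cloth=3 dye=1 gear=1 leather=1 silk=2 tile=1 wool=4
After 15 (gather 3 silk): cloth=3 dye=1 gear=1 leather=1 silk=5 tile=1 wool=4
After 16 (gather 3 silk): cloth=3 dye=1 gear=1 leather=1 silk=8 tile=1 wool=4
After 17 (consume 8 silk): cloth=3 dye=1 gear=1 leather=1 tile=1 wool=4
After 18 (consume 1 dye): cloth=3 gear=1 leather=1 tile=1 wool=4

Answer: cloth=3 gear=1 leather=1 tile=1 wool=4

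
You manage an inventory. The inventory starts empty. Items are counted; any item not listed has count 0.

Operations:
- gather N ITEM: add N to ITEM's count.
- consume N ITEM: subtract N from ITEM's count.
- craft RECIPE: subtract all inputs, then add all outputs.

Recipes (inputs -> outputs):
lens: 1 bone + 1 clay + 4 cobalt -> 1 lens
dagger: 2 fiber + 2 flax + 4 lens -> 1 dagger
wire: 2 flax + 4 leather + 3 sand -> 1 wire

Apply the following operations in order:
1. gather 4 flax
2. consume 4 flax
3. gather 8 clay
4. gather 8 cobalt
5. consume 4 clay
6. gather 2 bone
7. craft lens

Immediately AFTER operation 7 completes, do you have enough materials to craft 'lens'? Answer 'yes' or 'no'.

After 1 (gather 4 flax): flax=4
After 2 (consume 4 flax): (empty)
After 3 (gather 8 clay): clay=8
After 4 (gather 8 cobalt): clay=8 cobalt=8
After 5 (consume 4 clay): clay=4 cobalt=8
After 6 (gather 2 bone): bone=2 clay=4 cobalt=8
After 7 (craft lens): bone=1 clay=3 cobalt=4 lens=1

Answer: yes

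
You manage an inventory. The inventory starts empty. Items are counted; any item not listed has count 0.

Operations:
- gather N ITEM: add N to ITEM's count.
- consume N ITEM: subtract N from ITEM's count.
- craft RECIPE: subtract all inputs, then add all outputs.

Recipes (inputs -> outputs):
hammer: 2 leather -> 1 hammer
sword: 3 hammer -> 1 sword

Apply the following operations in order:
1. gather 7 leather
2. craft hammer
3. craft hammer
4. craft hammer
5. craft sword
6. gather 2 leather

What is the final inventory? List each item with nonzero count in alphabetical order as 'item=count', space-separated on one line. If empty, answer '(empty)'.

Answer: leather=3 sword=1

Derivation:
After 1 (gather 7 leather): leather=7
After 2 (craft hammer): hammer=1 leather=5
After 3 (craft hammer): hammer=2 leather=3
After 4 (craft hammer): hammer=3 leather=1
After 5 (craft sword): leather=1 sword=1
After 6 (gather 2 leather): leather=3 sword=1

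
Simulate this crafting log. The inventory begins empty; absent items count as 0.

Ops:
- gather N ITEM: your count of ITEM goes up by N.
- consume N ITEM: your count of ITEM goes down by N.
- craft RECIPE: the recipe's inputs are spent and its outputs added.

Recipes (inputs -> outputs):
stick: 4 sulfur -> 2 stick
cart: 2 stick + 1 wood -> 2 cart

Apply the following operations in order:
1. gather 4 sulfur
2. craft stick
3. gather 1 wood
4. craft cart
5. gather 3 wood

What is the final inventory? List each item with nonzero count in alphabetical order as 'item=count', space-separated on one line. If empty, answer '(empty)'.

Answer: cart=2 wood=3

Derivation:
After 1 (gather 4 sulfur): sulfur=4
After 2 (craft stick): stick=2
After 3 (gather 1 wood): stick=2 wood=1
After 4 (craft cart): cart=2
After 5 (gather 3 wood): cart=2 wood=3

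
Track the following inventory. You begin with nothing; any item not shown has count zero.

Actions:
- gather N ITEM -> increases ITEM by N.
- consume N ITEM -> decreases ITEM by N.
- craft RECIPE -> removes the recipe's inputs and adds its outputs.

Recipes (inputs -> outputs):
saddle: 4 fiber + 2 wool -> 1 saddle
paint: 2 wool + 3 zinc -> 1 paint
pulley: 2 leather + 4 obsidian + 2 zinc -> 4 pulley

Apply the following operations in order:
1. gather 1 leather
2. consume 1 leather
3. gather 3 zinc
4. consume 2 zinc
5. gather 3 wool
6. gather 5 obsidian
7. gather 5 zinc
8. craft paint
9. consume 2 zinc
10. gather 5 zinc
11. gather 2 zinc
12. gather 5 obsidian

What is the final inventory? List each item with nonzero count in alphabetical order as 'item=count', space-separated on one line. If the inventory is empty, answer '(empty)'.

After 1 (gather 1 leather): leather=1
After 2 (consume 1 leather): (empty)
After 3 (gather 3 zinc): zinc=3
After 4 (consume 2 zinc): zinc=1
After 5 (gather 3 wool): wool=3 zinc=1
After 6 (gather 5 obsidian): obsidian=5 wool=3 zinc=1
After 7 (gather 5 zinc): obsidian=5 wool=3 zinc=6
After 8 (craft paint): obsidian=5 paint=1 wool=1 zinc=3
After 9 (consume 2 zinc): obsidian=5 paint=1 wool=1 zinc=1
After 10 (gather 5 zinc): obsidian=5 paint=1 wool=1 zinc=6
After 11 (gather 2 zinc): obsidian=5 paint=1 wool=1 zinc=8
After 12 (gather 5 obsidian): obsidian=10 paint=1 wool=1 zinc=8

Answer: obsidian=10 paint=1 wool=1 zinc=8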